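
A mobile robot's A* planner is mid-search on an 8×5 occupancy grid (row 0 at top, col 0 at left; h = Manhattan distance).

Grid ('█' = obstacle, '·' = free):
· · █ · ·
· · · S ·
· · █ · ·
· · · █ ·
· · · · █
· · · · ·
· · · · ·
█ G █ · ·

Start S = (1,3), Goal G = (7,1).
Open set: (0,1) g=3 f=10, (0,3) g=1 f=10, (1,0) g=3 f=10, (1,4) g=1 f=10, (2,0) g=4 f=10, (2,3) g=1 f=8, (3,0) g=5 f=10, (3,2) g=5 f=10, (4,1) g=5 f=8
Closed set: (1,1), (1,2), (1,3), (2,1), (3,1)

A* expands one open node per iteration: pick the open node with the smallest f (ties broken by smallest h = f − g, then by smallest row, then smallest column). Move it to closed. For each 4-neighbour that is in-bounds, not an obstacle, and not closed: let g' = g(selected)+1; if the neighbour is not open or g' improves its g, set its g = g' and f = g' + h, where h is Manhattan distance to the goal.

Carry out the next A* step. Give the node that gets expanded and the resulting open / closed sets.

expanded=(4,1); open=[(0,1) g=3 f=10, (0,3) g=1 f=10, (1,0) g=3 f=10, (1,4) g=1 f=10, (2,0) g=4 f=10, (2,3) g=1 f=8, (3,0) g=5 f=10, (3,2) g=5 f=10, (4,0) g=6 f=10, (4,2) g=6 f=10, (5,1) g=6 f=8]; closed=[(1,1), (1,2), (1,3), (2,1), (3,1), (4,1)]

step 1: expand (4,1) (f=8, h=3) → closed; open now [(0,1) g=3 f=10, (0,3) g=1 f=10, (1,0) g=3 f=10, (1,4) g=1 f=10, (2,0) g=4 f=10, (2,3) g=1 f=8, (3,0) g=5 f=10, (3,2) g=5 f=10, (4,0) g=6 f=10, (4,2) g=6 f=10, (5,1) g=6 f=8]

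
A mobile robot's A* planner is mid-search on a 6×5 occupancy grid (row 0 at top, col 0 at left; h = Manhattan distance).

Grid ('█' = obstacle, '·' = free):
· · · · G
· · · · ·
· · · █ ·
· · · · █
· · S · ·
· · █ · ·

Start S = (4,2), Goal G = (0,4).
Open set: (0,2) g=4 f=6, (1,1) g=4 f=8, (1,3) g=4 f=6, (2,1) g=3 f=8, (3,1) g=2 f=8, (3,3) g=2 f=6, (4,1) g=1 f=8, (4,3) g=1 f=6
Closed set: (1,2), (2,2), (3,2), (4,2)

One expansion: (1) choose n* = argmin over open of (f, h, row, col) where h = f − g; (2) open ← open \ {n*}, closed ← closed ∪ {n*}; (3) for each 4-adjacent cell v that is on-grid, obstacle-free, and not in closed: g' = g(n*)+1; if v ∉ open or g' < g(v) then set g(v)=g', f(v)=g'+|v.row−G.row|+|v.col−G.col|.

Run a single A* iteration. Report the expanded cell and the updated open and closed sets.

step 1: expand (0,2) (f=6, h=2) → closed; open now [(0,1) g=5 f=8, (0,3) g=5 f=6, (1,1) g=4 f=8, (1,3) g=4 f=6, (2,1) g=3 f=8, (3,1) g=2 f=8, (3,3) g=2 f=6, (4,1) g=1 f=8, (4,3) g=1 f=6]

expanded=(0,2); open=[(0,1) g=5 f=8, (0,3) g=5 f=6, (1,1) g=4 f=8, (1,3) g=4 f=6, (2,1) g=3 f=8, (3,1) g=2 f=8, (3,3) g=2 f=6, (4,1) g=1 f=8, (4,3) g=1 f=6]; closed=[(0,2), (1,2), (2,2), (3,2), (4,2)]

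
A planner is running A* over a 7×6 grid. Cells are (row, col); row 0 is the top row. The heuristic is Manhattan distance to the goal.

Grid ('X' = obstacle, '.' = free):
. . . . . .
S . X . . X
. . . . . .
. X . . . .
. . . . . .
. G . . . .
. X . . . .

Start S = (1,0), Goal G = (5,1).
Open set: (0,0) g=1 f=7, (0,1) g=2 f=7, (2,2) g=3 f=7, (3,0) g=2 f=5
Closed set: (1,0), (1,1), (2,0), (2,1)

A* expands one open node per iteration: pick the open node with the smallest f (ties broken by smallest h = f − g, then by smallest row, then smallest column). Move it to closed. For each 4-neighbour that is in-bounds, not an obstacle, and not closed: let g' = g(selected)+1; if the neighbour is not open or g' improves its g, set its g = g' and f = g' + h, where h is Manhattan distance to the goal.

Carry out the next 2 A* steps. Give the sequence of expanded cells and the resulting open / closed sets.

order=[(3,0) → (4,0)]; open=[(0,0) g=1 f=7, (0,1) g=2 f=7, (2,2) g=3 f=7, (4,1) g=4 f=5, (5,0) g=4 f=5]; closed=[(1,0), (1,1), (2,0), (2,1), (3,0), (4,0)]

step 1: expand (3,0) (f=5, h=3) → closed; open now [(0,0) g=1 f=7, (0,1) g=2 f=7, (2,2) g=3 f=7, (4,0) g=3 f=5]
step 2: expand (4,0) (f=5, h=2) → closed; open now [(0,0) g=1 f=7, (0,1) g=2 f=7, (2,2) g=3 f=7, (4,1) g=4 f=5, (5,0) g=4 f=5]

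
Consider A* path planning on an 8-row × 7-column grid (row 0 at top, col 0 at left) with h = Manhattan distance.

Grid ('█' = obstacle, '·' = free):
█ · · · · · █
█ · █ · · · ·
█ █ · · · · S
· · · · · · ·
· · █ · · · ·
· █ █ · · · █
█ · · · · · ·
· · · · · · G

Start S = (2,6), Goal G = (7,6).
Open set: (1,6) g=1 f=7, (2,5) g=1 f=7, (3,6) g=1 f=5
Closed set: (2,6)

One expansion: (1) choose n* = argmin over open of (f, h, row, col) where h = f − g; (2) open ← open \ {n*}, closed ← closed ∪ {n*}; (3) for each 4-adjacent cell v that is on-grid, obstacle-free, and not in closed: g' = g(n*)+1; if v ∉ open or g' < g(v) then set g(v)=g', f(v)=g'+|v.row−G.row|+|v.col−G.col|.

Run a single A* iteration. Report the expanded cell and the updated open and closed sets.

expanded=(3,6); open=[(1,6) g=1 f=7, (2,5) g=1 f=7, (3,5) g=2 f=7, (4,6) g=2 f=5]; closed=[(2,6), (3,6)]

step 1: expand (3,6) (f=5, h=4) → closed; open now [(1,6) g=1 f=7, (2,5) g=1 f=7, (3,5) g=2 f=7, (4,6) g=2 f=5]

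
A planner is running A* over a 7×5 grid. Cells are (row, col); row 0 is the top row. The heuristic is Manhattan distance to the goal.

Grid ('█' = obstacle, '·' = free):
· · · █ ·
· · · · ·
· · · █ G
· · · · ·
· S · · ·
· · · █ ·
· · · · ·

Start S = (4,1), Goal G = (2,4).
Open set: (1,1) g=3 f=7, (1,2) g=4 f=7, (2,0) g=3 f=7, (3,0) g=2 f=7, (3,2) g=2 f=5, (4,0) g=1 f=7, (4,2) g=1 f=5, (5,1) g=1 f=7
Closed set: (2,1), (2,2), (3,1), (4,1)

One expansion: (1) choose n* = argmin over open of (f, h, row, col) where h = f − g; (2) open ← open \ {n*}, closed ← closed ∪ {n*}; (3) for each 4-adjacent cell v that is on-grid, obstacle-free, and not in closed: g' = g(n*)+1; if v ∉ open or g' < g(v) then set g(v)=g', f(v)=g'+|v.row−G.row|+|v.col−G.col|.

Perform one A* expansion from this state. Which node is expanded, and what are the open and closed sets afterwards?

step 1: expand (3,2) (f=5, h=3) → closed; open now [(1,1) g=3 f=7, (1,2) g=4 f=7, (2,0) g=3 f=7, (3,0) g=2 f=7, (3,3) g=3 f=5, (4,0) g=1 f=7, (4,2) g=1 f=5, (5,1) g=1 f=7]

expanded=(3,2); open=[(1,1) g=3 f=7, (1,2) g=4 f=7, (2,0) g=3 f=7, (3,0) g=2 f=7, (3,3) g=3 f=5, (4,0) g=1 f=7, (4,2) g=1 f=5, (5,1) g=1 f=7]; closed=[(2,1), (2,2), (3,1), (3,2), (4,1)]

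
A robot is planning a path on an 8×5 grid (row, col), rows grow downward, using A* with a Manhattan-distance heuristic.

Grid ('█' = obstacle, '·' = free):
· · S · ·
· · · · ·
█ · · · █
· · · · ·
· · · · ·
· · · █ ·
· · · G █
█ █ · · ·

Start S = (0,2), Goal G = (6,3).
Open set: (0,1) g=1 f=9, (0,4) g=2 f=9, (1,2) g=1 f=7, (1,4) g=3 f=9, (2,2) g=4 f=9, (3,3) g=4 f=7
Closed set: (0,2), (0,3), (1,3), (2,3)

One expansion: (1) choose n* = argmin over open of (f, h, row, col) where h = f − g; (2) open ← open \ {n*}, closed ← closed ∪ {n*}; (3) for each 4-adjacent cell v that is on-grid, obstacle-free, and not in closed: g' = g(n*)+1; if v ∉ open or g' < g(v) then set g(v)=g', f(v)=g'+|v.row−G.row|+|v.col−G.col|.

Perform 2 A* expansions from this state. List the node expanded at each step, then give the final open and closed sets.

step 1: expand (3,3) (f=7, h=3) → closed; open now [(0,1) g=1 f=9, (0,4) g=2 f=9, (1,2) g=1 f=7, (1,4) g=3 f=9, (2,2) g=4 f=9, (3,2) g=5 f=9, (3,4) g=5 f=9, (4,3) g=5 f=7]
step 2: expand (4,3) (f=7, h=2) → closed; open now [(0,1) g=1 f=9, (0,4) g=2 f=9, (1,2) g=1 f=7, (1,4) g=3 f=9, (2,2) g=4 f=9, (3,2) g=5 f=9, (3,4) g=5 f=9, (4,2) g=6 f=9, (4,4) g=6 f=9]

order=[(3,3) → (4,3)]; open=[(0,1) g=1 f=9, (0,4) g=2 f=9, (1,2) g=1 f=7, (1,4) g=3 f=9, (2,2) g=4 f=9, (3,2) g=5 f=9, (3,4) g=5 f=9, (4,2) g=6 f=9, (4,4) g=6 f=9]; closed=[(0,2), (0,3), (1,3), (2,3), (3,3), (4,3)]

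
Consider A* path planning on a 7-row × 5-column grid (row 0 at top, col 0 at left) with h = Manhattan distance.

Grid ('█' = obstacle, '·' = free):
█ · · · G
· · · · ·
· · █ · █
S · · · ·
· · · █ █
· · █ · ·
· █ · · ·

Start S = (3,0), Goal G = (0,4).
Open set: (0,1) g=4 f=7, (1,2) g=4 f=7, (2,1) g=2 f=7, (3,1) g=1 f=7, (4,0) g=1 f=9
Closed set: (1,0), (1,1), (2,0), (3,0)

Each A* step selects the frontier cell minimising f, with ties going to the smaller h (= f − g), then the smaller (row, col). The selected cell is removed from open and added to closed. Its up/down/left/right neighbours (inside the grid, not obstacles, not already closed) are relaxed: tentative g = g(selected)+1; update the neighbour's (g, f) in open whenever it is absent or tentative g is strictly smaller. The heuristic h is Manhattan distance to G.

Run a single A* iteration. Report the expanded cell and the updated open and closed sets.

step 1: expand (0,1) (f=7, h=3) → closed; open now [(0,2) g=5 f=7, (1,2) g=4 f=7, (2,1) g=2 f=7, (3,1) g=1 f=7, (4,0) g=1 f=9]

expanded=(0,1); open=[(0,2) g=5 f=7, (1,2) g=4 f=7, (2,1) g=2 f=7, (3,1) g=1 f=7, (4,0) g=1 f=9]; closed=[(0,1), (1,0), (1,1), (2,0), (3,0)]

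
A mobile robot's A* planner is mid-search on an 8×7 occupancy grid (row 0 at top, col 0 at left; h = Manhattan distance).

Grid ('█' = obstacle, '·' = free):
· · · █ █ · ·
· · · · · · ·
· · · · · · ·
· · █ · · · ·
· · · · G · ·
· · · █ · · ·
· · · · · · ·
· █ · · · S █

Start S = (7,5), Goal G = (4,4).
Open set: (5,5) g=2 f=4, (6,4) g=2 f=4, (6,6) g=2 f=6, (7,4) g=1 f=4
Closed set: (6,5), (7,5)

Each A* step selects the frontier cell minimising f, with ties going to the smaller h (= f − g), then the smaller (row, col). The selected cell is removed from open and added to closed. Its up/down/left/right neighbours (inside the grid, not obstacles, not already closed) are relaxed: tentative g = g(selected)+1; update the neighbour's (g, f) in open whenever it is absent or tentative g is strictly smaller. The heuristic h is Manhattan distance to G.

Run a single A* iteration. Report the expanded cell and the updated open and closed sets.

step 1: expand (5,5) (f=4, h=2) → closed; open now [(4,5) g=3 f=4, (5,4) g=3 f=4, (5,6) g=3 f=6, (6,4) g=2 f=4, (6,6) g=2 f=6, (7,4) g=1 f=4]

expanded=(5,5); open=[(4,5) g=3 f=4, (5,4) g=3 f=4, (5,6) g=3 f=6, (6,4) g=2 f=4, (6,6) g=2 f=6, (7,4) g=1 f=4]; closed=[(5,5), (6,5), (7,5)]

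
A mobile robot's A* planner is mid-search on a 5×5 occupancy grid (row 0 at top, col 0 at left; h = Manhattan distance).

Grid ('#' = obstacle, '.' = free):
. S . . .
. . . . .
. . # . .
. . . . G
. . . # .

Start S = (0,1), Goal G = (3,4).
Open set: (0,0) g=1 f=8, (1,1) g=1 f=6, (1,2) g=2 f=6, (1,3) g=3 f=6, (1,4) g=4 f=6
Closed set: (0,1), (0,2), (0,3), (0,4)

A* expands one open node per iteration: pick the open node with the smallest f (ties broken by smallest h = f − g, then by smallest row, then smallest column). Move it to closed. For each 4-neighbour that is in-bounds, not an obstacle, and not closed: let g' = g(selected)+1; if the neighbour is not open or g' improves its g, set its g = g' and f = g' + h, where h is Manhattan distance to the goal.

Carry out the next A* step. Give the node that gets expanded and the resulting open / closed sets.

expanded=(1,4); open=[(0,0) g=1 f=8, (1,1) g=1 f=6, (1,2) g=2 f=6, (1,3) g=3 f=6, (2,4) g=5 f=6]; closed=[(0,1), (0,2), (0,3), (0,4), (1,4)]

step 1: expand (1,4) (f=6, h=2) → closed; open now [(0,0) g=1 f=8, (1,1) g=1 f=6, (1,2) g=2 f=6, (1,3) g=3 f=6, (2,4) g=5 f=6]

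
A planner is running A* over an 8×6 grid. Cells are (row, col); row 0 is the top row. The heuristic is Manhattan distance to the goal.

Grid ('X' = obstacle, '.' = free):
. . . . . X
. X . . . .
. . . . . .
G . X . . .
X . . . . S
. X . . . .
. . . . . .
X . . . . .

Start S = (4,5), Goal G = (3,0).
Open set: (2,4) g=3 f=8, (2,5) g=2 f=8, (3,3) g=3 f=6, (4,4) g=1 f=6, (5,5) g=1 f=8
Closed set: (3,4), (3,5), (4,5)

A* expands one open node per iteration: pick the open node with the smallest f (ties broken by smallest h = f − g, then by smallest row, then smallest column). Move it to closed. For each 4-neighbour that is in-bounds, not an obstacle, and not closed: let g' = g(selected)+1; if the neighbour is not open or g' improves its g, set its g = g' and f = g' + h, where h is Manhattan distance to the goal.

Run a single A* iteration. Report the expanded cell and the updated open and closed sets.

expanded=(3,3); open=[(2,3) g=4 f=8, (2,4) g=3 f=8, (2,5) g=2 f=8, (4,3) g=4 f=8, (4,4) g=1 f=6, (5,5) g=1 f=8]; closed=[(3,3), (3,4), (3,5), (4,5)]

step 1: expand (3,3) (f=6, h=3) → closed; open now [(2,3) g=4 f=8, (2,4) g=3 f=8, (2,5) g=2 f=8, (4,3) g=4 f=8, (4,4) g=1 f=6, (5,5) g=1 f=8]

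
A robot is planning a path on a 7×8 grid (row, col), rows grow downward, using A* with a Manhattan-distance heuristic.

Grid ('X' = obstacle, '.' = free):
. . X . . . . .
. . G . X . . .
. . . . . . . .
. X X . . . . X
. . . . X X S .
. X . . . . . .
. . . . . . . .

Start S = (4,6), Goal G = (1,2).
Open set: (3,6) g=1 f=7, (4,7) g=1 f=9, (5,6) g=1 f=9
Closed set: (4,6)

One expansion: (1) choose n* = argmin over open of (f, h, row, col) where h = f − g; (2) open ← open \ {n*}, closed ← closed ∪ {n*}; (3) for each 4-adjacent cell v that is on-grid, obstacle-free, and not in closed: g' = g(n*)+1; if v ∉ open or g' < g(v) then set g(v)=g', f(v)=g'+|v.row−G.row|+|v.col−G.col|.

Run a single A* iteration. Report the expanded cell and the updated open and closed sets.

step 1: expand (3,6) (f=7, h=6) → closed; open now [(2,6) g=2 f=7, (3,5) g=2 f=7, (4,7) g=1 f=9, (5,6) g=1 f=9]

expanded=(3,6); open=[(2,6) g=2 f=7, (3,5) g=2 f=7, (4,7) g=1 f=9, (5,6) g=1 f=9]; closed=[(3,6), (4,6)]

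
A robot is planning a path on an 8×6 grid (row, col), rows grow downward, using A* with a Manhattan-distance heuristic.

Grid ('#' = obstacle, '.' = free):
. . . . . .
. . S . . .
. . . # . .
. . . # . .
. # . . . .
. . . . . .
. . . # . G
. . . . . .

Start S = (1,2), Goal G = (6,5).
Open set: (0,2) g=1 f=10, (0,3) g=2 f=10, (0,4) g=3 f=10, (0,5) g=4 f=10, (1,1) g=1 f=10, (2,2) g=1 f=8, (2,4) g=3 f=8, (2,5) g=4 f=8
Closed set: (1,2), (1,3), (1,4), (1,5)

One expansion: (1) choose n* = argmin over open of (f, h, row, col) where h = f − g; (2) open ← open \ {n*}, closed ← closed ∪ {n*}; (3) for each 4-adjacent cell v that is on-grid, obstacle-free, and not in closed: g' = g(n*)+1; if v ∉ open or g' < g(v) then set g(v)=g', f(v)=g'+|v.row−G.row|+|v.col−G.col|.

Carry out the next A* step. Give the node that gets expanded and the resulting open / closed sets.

step 1: expand (2,5) (f=8, h=4) → closed; open now [(0,2) g=1 f=10, (0,3) g=2 f=10, (0,4) g=3 f=10, (0,5) g=4 f=10, (1,1) g=1 f=10, (2,2) g=1 f=8, (2,4) g=3 f=8, (3,5) g=5 f=8]

expanded=(2,5); open=[(0,2) g=1 f=10, (0,3) g=2 f=10, (0,4) g=3 f=10, (0,5) g=4 f=10, (1,1) g=1 f=10, (2,2) g=1 f=8, (2,4) g=3 f=8, (3,5) g=5 f=8]; closed=[(1,2), (1,3), (1,4), (1,5), (2,5)]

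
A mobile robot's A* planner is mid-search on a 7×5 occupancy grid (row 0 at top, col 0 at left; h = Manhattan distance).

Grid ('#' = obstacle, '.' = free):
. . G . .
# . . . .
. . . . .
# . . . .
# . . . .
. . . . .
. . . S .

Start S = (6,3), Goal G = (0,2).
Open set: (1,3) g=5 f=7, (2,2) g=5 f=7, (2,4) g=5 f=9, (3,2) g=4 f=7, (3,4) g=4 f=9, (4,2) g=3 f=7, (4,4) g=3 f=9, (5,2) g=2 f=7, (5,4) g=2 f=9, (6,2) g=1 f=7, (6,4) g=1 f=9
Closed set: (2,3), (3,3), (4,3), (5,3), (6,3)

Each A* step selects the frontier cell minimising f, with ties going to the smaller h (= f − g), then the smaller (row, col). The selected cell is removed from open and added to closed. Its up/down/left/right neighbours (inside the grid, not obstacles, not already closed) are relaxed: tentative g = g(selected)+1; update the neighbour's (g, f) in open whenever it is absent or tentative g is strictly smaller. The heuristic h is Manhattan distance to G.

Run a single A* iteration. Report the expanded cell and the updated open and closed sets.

expanded=(1,3); open=[(0,3) g=6 f=7, (1,2) g=6 f=7, (1,4) g=6 f=9, (2,2) g=5 f=7, (2,4) g=5 f=9, (3,2) g=4 f=7, (3,4) g=4 f=9, (4,2) g=3 f=7, (4,4) g=3 f=9, (5,2) g=2 f=7, (5,4) g=2 f=9, (6,2) g=1 f=7, (6,4) g=1 f=9]; closed=[(1,3), (2,3), (3,3), (4,3), (5,3), (6,3)]

step 1: expand (1,3) (f=7, h=2) → closed; open now [(0,3) g=6 f=7, (1,2) g=6 f=7, (1,4) g=6 f=9, (2,2) g=5 f=7, (2,4) g=5 f=9, (3,2) g=4 f=7, (3,4) g=4 f=9, (4,2) g=3 f=7, (4,4) g=3 f=9, (5,2) g=2 f=7, (5,4) g=2 f=9, (6,2) g=1 f=7, (6,4) g=1 f=9]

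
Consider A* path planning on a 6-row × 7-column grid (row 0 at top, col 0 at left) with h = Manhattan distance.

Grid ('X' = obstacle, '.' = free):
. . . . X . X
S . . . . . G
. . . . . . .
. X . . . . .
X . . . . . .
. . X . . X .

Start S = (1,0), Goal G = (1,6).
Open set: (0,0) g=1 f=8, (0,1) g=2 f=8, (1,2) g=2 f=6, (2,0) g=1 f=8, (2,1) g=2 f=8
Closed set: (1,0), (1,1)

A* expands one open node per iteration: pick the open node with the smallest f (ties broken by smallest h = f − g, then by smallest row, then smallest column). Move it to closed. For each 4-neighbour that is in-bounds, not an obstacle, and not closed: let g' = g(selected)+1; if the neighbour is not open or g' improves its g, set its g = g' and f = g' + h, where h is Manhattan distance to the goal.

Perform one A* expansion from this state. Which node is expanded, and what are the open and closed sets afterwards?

step 1: expand (1,2) (f=6, h=4) → closed; open now [(0,0) g=1 f=8, (0,1) g=2 f=8, (0,2) g=3 f=8, (1,3) g=3 f=6, (2,0) g=1 f=8, (2,1) g=2 f=8, (2,2) g=3 f=8]

expanded=(1,2); open=[(0,0) g=1 f=8, (0,1) g=2 f=8, (0,2) g=3 f=8, (1,3) g=3 f=6, (2,0) g=1 f=8, (2,1) g=2 f=8, (2,2) g=3 f=8]; closed=[(1,0), (1,1), (1,2)]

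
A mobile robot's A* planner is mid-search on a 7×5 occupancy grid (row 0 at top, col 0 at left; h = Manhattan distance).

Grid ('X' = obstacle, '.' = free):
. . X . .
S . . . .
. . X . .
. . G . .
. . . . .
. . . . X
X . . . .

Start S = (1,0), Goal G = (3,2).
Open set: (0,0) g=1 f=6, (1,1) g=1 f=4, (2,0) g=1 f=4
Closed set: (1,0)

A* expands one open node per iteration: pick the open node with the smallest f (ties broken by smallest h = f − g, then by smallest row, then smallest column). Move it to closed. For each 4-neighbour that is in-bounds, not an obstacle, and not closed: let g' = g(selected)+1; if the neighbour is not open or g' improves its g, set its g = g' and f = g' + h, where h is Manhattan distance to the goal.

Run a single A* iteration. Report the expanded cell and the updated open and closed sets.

step 1: expand (1,1) (f=4, h=3) → closed; open now [(0,0) g=1 f=6, (0,1) g=2 f=6, (1,2) g=2 f=4, (2,0) g=1 f=4, (2,1) g=2 f=4]

expanded=(1,1); open=[(0,0) g=1 f=6, (0,1) g=2 f=6, (1,2) g=2 f=4, (2,0) g=1 f=4, (2,1) g=2 f=4]; closed=[(1,0), (1,1)]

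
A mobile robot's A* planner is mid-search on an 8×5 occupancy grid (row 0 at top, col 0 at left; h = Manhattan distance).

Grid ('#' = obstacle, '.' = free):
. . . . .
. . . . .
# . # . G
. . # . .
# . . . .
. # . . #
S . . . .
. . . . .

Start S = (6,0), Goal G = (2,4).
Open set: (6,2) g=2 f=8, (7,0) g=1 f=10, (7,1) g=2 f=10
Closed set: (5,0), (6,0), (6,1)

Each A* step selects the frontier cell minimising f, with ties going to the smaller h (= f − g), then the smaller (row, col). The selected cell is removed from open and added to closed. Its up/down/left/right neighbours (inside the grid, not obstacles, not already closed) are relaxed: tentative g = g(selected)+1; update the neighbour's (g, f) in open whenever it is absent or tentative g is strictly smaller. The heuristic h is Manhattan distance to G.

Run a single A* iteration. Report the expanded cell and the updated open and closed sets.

step 1: expand (6,2) (f=8, h=6) → closed; open now [(5,2) g=3 f=8, (6,3) g=3 f=8, (7,0) g=1 f=10, (7,1) g=2 f=10, (7,2) g=3 f=10]

expanded=(6,2); open=[(5,2) g=3 f=8, (6,3) g=3 f=8, (7,0) g=1 f=10, (7,1) g=2 f=10, (7,2) g=3 f=10]; closed=[(5,0), (6,0), (6,1), (6,2)]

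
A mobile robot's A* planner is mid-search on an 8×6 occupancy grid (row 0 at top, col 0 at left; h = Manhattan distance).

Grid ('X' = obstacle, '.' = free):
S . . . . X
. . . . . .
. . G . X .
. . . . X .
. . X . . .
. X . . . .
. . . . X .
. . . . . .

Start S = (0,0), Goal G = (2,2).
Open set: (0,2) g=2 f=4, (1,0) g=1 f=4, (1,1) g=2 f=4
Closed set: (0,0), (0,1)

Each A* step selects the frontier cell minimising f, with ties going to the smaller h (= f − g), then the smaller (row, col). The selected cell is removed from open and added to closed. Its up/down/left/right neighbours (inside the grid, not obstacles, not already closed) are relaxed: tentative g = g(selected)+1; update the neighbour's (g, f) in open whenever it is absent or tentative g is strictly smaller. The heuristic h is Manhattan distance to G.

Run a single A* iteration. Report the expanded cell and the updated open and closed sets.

step 1: expand (0,2) (f=4, h=2) → closed; open now [(0,3) g=3 f=6, (1,0) g=1 f=4, (1,1) g=2 f=4, (1,2) g=3 f=4]

expanded=(0,2); open=[(0,3) g=3 f=6, (1,0) g=1 f=4, (1,1) g=2 f=4, (1,2) g=3 f=4]; closed=[(0,0), (0,1), (0,2)]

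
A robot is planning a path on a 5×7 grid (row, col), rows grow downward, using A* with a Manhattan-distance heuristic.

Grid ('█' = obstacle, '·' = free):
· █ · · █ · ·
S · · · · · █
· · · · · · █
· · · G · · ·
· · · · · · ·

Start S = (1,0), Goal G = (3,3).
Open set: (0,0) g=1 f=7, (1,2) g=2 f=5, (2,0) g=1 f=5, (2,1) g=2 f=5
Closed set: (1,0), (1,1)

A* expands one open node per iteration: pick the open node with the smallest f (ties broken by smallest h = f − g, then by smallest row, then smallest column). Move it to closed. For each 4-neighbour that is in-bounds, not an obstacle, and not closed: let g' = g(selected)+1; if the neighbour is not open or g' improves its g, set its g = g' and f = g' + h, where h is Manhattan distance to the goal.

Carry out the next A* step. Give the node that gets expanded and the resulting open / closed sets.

expanded=(1,2); open=[(0,0) g=1 f=7, (0,2) g=3 f=7, (1,3) g=3 f=5, (2,0) g=1 f=5, (2,1) g=2 f=5, (2,2) g=3 f=5]; closed=[(1,0), (1,1), (1,2)]

step 1: expand (1,2) (f=5, h=3) → closed; open now [(0,0) g=1 f=7, (0,2) g=3 f=7, (1,3) g=3 f=5, (2,0) g=1 f=5, (2,1) g=2 f=5, (2,2) g=3 f=5]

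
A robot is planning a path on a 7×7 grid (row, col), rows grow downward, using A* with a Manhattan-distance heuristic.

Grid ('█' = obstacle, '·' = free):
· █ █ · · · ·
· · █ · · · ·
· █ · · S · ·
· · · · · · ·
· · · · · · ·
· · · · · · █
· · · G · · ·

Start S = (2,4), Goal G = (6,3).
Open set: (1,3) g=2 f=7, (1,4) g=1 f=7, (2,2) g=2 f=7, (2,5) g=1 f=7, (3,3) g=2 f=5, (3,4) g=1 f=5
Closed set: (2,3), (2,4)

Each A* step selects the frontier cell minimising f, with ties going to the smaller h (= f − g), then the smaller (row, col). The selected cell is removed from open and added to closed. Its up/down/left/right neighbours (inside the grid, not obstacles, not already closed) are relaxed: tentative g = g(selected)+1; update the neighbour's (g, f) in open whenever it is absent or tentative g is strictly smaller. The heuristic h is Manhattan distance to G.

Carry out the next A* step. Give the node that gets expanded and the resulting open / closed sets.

expanded=(3,3); open=[(1,3) g=2 f=7, (1,4) g=1 f=7, (2,2) g=2 f=7, (2,5) g=1 f=7, (3,2) g=3 f=7, (3,4) g=1 f=5, (4,3) g=3 f=5]; closed=[(2,3), (2,4), (3,3)]

step 1: expand (3,3) (f=5, h=3) → closed; open now [(1,3) g=2 f=7, (1,4) g=1 f=7, (2,2) g=2 f=7, (2,5) g=1 f=7, (3,2) g=3 f=7, (3,4) g=1 f=5, (4,3) g=3 f=5]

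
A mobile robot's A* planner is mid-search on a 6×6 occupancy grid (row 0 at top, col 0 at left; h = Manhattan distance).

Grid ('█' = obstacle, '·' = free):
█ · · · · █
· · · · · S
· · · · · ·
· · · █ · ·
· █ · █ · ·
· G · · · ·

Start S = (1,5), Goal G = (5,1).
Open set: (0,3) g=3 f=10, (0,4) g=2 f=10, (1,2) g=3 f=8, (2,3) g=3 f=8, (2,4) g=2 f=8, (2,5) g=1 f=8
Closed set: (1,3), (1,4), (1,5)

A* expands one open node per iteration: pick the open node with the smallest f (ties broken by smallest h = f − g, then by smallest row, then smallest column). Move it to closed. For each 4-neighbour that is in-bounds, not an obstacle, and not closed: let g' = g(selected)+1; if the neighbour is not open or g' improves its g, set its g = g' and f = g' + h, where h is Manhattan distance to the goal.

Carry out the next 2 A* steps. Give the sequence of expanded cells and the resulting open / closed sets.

step 1: expand (1,2) (f=8, h=5) → closed; open now [(0,2) g=4 f=10, (0,3) g=3 f=10, (0,4) g=2 f=10, (1,1) g=4 f=8, (2,2) g=4 f=8, (2,3) g=3 f=8, (2,4) g=2 f=8, (2,5) g=1 f=8]
step 2: expand (1,1) (f=8, h=4) → closed; open now [(0,1) g=5 f=10, (0,2) g=4 f=10, (0,3) g=3 f=10, (0,4) g=2 f=10, (1,0) g=5 f=10, (2,1) g=5 f=8, (2,2) g=4 f=8, (2,3) g=3 f=8, (2,4) g=2 f=8, (2,5) g=1 f=8]

order=[(1,2) → (1,1)]; open=[(0,1) g=5 f=10, (0,2) g=4 f=10, (0,3) g=3 f=10, (0,4) g=2 f=10, (1,0) g=5 f=10, (2,1) g=5 f=8, (2,2) g=4 f=8, (2,3) g=3 f=8, (2,4) g=2 f=8, (2,5) g=1 f=8]; closed=[(1,1), (1,2), (1,3), (1,4), (1,5)]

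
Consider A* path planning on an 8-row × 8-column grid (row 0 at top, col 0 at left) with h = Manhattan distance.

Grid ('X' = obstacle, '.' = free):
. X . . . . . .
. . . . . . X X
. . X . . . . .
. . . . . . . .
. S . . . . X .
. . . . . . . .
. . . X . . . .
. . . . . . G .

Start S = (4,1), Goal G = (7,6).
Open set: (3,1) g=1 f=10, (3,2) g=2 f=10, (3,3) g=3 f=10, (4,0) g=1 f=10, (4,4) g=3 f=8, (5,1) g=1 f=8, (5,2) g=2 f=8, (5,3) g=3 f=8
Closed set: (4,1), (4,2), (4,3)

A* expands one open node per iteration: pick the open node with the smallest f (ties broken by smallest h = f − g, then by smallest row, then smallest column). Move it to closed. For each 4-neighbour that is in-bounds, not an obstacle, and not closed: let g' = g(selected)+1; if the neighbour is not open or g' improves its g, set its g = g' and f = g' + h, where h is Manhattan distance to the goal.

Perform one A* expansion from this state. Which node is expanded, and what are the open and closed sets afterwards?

step 1: expand (4,4) (f=8, h=5) → closed; open now [(3,1) g=1 f=10, (3,2) g=2 f=10, (3,3) g=3 f=10, (3,4) g=4 f=10, (4,0) g=1 f=10, (4,5) g=4 f=8, (5,1) g=1 f=8, (5,2) g=2 f=8, (5,3) g=3 f=8, (5,4) g=4 f=8]

expanded=(4,4); open=[(3,1) g=1 f=10, (3,2) g=2 f=10, (3,3) g=3 f=10, (3,4) g=4 f=10, (4,0) g=1 f=10, (4,5) g=4 f=8, (5,1) g=1 f=8, (5,2) g=2 f=8, (5,3) g=3 f=8, (5,4) g=4 f=8]; closed=[(4,1), (4,2), (4,3), (4,4)]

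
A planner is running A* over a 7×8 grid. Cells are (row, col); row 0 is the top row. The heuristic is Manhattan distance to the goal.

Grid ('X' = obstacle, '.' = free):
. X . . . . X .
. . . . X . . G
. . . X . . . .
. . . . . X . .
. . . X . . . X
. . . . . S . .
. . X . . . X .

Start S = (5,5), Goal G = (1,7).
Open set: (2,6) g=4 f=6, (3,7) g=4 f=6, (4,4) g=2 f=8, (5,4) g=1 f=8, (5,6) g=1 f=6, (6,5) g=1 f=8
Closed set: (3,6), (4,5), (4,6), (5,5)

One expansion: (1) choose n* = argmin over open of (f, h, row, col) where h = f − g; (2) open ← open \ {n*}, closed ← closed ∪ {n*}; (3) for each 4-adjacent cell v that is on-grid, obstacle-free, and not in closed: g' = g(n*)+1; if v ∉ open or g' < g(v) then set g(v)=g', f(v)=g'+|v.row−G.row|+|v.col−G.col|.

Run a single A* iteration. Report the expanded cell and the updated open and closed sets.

expanded=(2,6); open=[(1,6) g=5 f=6, (2,5) g=5 f=8, (2,7) g=5 f=6, (3,7) g=4 f=6, (4,4) g=2 f=8, (5,4) g=1 f=8, (5,6) g=1 f=6, (6,5) g=1 f=8]; closed=[(2,6), (3,6), (4,5), (4,6), (5,5)]

step 1: expand (2,6) (f=6, h=2) → closed; open now [(1,6) g=5 f=6, (2,5) g=5 f=8, (2,7) g=5 f=6, (3,7) g=4 f=6, (4,4) g=2 f=8, (5,4) g=1 f=8, (5,6) g=1 f=6, (6,5) g=1 f=8]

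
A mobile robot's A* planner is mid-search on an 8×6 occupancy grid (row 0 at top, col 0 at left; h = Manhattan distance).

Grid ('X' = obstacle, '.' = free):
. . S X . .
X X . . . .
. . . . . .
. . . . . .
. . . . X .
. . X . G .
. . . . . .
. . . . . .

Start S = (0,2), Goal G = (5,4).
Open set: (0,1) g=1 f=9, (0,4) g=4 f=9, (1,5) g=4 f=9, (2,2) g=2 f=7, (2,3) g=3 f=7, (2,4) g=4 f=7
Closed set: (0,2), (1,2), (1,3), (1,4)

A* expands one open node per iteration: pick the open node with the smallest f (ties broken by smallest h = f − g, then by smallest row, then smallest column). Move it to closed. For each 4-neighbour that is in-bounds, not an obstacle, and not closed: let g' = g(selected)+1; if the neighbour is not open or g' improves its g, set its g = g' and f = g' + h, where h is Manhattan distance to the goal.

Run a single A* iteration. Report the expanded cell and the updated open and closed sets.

step 1: expand (2,4) (f=7, h=3) → closed; open now [(0,1) g=1 f=9, (0,4) g=4 f=9, (1,5) g=4 f=9, (2,2) g=2 f=7, (2,3) g=3 f=7, (2,5) g=5 f=9, (3,4) g=5 f=7]

expanded=(2,4); open=[(0,1) g=1 f=9, (0,4) g=4 f=9, (1,5) g=4 f=9, (2,2) g=2 f=7, (2,3) g=3 f=7, (2,5) g=5 f=9, (3,4) g=5 f=7]; closed=[(0,2), (1,2), (1,3), (1,4), (2,4)]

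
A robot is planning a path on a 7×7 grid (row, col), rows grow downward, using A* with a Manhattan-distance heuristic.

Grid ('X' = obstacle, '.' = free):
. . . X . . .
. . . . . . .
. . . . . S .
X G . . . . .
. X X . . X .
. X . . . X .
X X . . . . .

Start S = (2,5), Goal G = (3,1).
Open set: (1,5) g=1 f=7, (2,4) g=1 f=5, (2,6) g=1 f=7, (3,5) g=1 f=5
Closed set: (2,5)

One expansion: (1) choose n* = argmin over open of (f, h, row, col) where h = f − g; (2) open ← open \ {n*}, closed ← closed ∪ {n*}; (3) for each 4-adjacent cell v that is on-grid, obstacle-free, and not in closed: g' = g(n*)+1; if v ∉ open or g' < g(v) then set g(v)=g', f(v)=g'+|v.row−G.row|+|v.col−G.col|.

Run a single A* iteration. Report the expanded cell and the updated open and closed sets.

expanded=(2,4); open=[(1,4) g=2 f=7, (1,5) g=1 f=7, (2,3) g=2 f=5, (2,6) g=1 f=7, (3,4) g=2 f=5, (3,5) g=1 f=5]; closed=[(2,4), (2,5)]

step 1: expand (2,4) (f=5, h=4) → closed; open now [(1,4) g=2 f=7, (1,5) g=1 f=7, (2,3) g=2 f=5, (2,6) g=1 f=7, (3,4) g=2 f=5, (3,5) g=1 f=5]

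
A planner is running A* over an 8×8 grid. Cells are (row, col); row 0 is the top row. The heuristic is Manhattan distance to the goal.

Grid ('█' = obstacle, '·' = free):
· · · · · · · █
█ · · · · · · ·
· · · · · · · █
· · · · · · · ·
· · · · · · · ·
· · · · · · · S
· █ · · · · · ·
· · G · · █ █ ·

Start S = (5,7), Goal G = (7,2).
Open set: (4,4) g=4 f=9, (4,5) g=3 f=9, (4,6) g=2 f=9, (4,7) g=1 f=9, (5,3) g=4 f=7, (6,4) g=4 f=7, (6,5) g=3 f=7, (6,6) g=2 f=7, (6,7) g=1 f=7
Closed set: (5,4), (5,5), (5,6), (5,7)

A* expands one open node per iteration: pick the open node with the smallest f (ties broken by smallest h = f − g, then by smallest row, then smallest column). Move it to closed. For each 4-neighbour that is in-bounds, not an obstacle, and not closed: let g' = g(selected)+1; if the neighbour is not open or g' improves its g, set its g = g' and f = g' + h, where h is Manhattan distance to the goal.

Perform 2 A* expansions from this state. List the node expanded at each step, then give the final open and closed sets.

order=[(5,3) → (5,2)]; open=[(4,2) g=6 f=9, (4,3) g=5 f=9, (4,4) g=4 f=9, (4,5) g=3 f=9, (4,6) g=2 f=9, (4,7) g=1 f=9, (5,1) g=6 f=9, (6,2) g=6 f=7, (6,3) g=5 f=7, (6,4) g=4 f=7, (6,5) g=3 f=7, (6,6) g=2 f=7, (6,7) g=1 f=7]; closed=[(5,2), (5,3), (5,4), (5,5), (5,6), (5,7)]

step 1: expand (5,3) (f=7, h=3) → closed; open now [(4,3) g=5 f=9, (4,4) g=4 f=9, (4,5) g=3 f=9, (4,6) g=2 f=9, (4,7) g=1 f=9, (5,2) g=5 f=7, (6,3) g=5 f=7, (6,4) g=4 f=7, (6,5) g=3 f=7, (6,6) g=2 f=7, (6,7) g=1 f=7]
step 2: expand (5,2) (f=7, h=2) → closed; open now [(4,2) g=6 f=9, (4,3) g=5 f=9, (4,4) g=4 f=9, (4,5) g=3 f=9, (4,6) g=2 f=9, (4,7) g=1 f=9, (5,1) g=6 f=9, (6,2) g=6 f=7, (6,3) g=5 f=7, (6,4) g=4 f=7, (6,5) g=3 f=7, (6,6) g=2 f=7, (6,7) g=1 f=7]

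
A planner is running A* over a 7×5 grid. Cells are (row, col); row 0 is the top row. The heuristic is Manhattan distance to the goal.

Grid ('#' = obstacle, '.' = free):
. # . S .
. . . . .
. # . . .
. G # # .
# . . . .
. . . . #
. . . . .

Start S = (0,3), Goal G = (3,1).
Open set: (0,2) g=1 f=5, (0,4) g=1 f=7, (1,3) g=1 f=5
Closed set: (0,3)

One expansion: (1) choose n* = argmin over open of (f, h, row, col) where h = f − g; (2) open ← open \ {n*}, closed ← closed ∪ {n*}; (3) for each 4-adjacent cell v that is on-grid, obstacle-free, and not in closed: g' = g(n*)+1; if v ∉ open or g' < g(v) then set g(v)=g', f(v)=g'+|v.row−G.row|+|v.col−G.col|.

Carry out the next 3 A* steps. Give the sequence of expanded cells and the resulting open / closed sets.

order=[(0,2) → (1,2) → (1,1)]; open=[(0,4) g=1 f=7, (1,0) g=4 f=7, (1,3) g=1 f=5, (2,2) g=3 f=5]; closed=[(0,2), (0,3), (1,1), (1,2)]

step 1: expand (0,2) (f=5, h=4) → closed; open now [(0,4) g=1 f=7, (1,2) g=2 f=5, (1,3) g=1 f=5]
step 2: expand (1,2) (f=5, h=3) → closed; open now [(0,4) g=1 f=7, (1,1) g=3 f=5, (1,3) g=1 f=5, (2,2) g=3 f=5]
step 3: expand (1,1) (f=5, h=2) → closed; open now [(0,4) g=1 f=7, (1,0) g=4 f=7, (1,3) g=1 f=5, (2,2) g=3 f=5]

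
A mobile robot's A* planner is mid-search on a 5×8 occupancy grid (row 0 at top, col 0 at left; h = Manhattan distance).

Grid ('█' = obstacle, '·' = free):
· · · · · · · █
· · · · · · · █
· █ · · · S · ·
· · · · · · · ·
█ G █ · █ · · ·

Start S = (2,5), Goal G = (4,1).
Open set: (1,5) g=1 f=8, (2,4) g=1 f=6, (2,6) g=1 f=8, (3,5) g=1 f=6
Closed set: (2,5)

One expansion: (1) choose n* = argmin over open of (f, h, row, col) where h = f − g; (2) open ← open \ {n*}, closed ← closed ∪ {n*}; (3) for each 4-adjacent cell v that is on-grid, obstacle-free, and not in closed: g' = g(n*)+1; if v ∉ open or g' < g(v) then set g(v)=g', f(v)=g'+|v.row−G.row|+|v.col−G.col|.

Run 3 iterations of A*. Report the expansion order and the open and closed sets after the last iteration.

order=[(2,4) → (2,3) → (2,2)]; open=[(1,2) g=4 f=8, (1,3) g=3 f=8, (1,4) g=2 f=8, (1,5) g=1 f=8, (2,6) g=1 f=8, (3,2) g=4 f=6, (3,3) g=3 f=6, (3,4) g=2 f=6, (3,5) g=1 f=6]; closed=[(2,2), (2,3), (2,4), (2,5)]

step 1: expand (2,4) (f=6, h=5) → closed; open now [(1,4) g=2 f=8, (1,5) g=1 f=8, (2,3) g=2 f=6, (2,6) g=1 f=8, (3,4) g=2 f=6, (3,5) g=1 f=6]
step 2: expand (2,3) (f=6, h=4) → closed; open now [(1,3) g=3 f=8, (1,4) g=2 f=8, (1,5) g=1 f=8, (2,2) g=3 f=6, (2,6) g=1 f=8, (3,3) g=3 f=6, (3,4) g=2 f=6, (3,5) g=1 f=6]
step 3: expand (2,2) (f=6, h=3) → closed; open now [(1,2) g=4 f=8, (1,3) g=3 f=8, (1,4) g=2 f=8, (1,5) g=1 f=8, (2,6) g=1 f=8, (3,2) g=4 f=6, (3,3) g=3 f=6, (3,4) g=2 f=6, (3,5) g=1 f=6]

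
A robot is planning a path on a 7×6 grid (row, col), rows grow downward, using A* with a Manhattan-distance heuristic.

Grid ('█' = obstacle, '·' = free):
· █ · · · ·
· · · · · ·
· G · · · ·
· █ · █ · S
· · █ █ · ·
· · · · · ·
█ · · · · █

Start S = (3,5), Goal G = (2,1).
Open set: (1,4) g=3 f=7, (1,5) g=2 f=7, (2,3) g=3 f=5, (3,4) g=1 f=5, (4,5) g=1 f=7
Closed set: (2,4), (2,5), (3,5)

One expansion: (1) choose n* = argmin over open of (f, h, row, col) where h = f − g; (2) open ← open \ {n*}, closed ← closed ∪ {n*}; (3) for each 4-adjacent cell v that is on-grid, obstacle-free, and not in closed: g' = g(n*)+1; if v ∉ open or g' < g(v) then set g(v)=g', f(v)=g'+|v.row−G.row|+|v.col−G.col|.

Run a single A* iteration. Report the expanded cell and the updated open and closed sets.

expanded=(2,3); open=[(1,3) g=4 f=7, (1,4) g=3 f=7, (1,5) g=2 f=7, (2,2) g=4 f=5, (3,4) g=1 f=5, (4,5) g=1 f=7]; closed=[(2,3), (2,4), (2,5), (3,5)]

step 1: expand (2,3) (f=5, h=2) → closed; open now [(1,3) g=4 f=7, (1,4) g=3 f=7, (1,5) g=2 f=7, (2,2) g=4 f=5, (3,4) g=1 f=5, (4,5) g=1 f=7]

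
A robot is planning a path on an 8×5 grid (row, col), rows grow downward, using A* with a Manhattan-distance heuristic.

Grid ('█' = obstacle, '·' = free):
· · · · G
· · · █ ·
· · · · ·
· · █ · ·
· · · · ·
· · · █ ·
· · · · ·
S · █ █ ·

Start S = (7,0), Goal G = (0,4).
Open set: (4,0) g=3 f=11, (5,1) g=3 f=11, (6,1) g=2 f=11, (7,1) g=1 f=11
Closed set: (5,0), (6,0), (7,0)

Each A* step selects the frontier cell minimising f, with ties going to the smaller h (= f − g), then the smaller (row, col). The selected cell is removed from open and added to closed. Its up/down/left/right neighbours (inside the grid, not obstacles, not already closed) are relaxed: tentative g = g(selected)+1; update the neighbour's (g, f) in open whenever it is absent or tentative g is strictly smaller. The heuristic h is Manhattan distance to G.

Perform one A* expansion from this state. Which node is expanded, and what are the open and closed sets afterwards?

step 1: expand (4,0) (f=11, h=8) → closed; open now [(3,0) g=4 f=11, (4,1) g=4 f=11, (5,1) g=3 f=11, (6,1) g=2 f=11, (7,1) g=1 f=11]

expanded=(4,0); open=[(3,0) g=4 f=11, (4,1) g=4 f=11, (5,1) g=3 f=11, (6,1) g=2 f=11, (7,1) g=1 f=11]; closed=[(4,0), (5,0), (6,0), (7,0)]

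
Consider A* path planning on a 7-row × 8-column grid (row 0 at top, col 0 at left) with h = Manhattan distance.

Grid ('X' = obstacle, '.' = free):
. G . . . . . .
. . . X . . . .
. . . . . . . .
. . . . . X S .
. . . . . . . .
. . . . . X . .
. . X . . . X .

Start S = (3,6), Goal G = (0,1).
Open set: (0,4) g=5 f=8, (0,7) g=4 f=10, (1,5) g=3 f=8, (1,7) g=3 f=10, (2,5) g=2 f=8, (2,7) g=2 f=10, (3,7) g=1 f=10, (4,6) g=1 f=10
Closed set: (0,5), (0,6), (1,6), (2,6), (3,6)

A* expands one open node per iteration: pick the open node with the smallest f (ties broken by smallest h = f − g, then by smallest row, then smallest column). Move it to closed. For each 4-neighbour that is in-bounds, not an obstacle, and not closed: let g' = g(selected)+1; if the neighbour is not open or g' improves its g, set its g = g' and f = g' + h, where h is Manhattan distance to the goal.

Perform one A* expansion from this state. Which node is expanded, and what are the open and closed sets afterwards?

step 1: expand (0,4) (f=8, h=3) → closed; open now [(0,3) g=6 f=8, (0,7) g=4 f=10, (1,4) g=6 f=10, (1,5) g=3 f=8, (1,7) g=3 f=10, (2,5) g=2 f=8, (2,7) g=2 f=10, (3,7) g=1 f=10, (4,6) g=1 f=10]

expanded=(0,4); open=[(0,3) g=6 f=8, (0,7) g=4 f=10, (1,4) g=6 f=10, (1,5) g=3 f=8, (1,7) g=3 f=10, (2,5) g=2 f=8, (2,7) g=2 f=10, (3,7) g=1 f=10, (4,6) g=1 f=10]; closed=[(0,4), (0,5), (0,6), (1,6), (2,6), (3,6)]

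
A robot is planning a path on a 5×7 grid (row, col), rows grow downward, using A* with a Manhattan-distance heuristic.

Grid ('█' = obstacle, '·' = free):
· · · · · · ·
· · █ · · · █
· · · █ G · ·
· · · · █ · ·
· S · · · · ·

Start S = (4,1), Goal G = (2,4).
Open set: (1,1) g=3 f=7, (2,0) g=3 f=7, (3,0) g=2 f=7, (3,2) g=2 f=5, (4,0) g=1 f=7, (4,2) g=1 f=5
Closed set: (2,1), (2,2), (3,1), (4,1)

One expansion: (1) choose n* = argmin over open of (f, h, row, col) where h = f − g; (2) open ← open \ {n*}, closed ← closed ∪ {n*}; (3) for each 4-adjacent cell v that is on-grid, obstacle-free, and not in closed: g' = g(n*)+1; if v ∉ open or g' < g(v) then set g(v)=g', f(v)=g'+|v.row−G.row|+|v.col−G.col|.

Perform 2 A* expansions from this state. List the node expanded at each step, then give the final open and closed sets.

order=[(3,2) → (3,3)]; open=[(1,1) g=3 f=7, (2,0) g=3 f=7, (3,0) g=2 f=7, (4,0) g=1 f=7, (4,2) g=1 f=5, (4,3) g=4 f=7]; closed=[(2,1), (2,2), (3,1), (3,2), (3,3), (4,1)]

step 1: expand (3,2) (f=5, h=3) → closed; open now [(1,1) g=3 f=7, (2,0) g=3 f=7, (3,0) g=2 f=7, (3,3) g=3 f=5, (4,0) g=1 f=7, (4,2) g=1 f=5]
step 2: expand (3,3) (f=5, h=2) → closed; open now [(1,1) g=3 f=7, (2,0) g=3 f=7, (3,0) g=2 f=7, (4,0) g=1 f=7, (4,2) g=1 f=5, (4,3) g=4 f=7]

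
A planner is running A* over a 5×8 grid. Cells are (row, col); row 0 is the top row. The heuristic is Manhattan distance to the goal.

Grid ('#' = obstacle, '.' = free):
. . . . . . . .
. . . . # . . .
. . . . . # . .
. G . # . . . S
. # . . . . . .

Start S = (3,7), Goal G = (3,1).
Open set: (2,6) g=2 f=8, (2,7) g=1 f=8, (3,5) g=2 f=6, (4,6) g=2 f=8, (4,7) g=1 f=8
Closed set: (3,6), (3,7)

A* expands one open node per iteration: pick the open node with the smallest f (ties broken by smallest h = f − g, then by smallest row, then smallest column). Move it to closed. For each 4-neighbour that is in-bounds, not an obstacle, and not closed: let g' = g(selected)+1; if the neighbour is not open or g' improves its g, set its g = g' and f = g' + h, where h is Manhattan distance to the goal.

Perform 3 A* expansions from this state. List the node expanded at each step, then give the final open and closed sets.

order=[(3,5) → (3,4) → (2,4)]; open=[(2,3) g=5 f=8, (2,6) g=2 f=8, (2,7) g=1 f=8, (4,4) g=4 f=8, (4,5) g=3 f=8, (4,6) g=2 f=8, (4,7) g=1 f=8]; closed=[(2,4), (3,4), (3,5), (3,6), (3,7)]

step 1: expand (3,5) (f=6, h=4) → closed; open now [(2,6) g=2 f=8, (2,7) g=1 f=8, (3,4) g=3 f=6, (4,5) g=3 f=8, (4,6) g=2 f=8, (4,7) g=1 f=8]
step 2: expand (3,4) (f=6, h=3) → closed; open now [(2,4) g=4 f=8, (2,6) g=2 f=8, (2,7) g=1 f=8, (4,4) g=4 f=8, (4,5) g=3 f=8, (4,6) g=2 f=8, (4,7) g=1 f=8]
step 3: expand (2,4) (f=8, h=4) → closed; open now [(2,3) g=5 f=8, (2,6) g=2 f=8, (2,7) g=1 f=8, (4,4) g=4 f=8, (4,5) g=3 f=8, (4,6) g=2 f=8, (4,7) g=1 f=8]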